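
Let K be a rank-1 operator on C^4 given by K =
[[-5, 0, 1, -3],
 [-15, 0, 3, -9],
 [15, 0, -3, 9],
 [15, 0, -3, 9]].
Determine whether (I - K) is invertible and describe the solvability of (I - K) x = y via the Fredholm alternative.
(I - K) is singular (det(I - K) = 0, i.e. 1 ∈ sigma(K)). (I - K) x = y is solvable iff y ⊥ ker((I - K)^*) = span{(-5, 0, 1, -3)}, i.e. iff -5y_1 + y_3 - 3y_4 = 0. When solvable, the solutions are x = y + c·(1, 3, -3, -3), c arbitrary (ker(I - K) = span{(1, 3, -3, -3)}, dimension 1).

K has rank 1, so it is an outer product K = u v^T: every row of K is a multiple of one row vector. Reading off the entries, u = (1, 3, -3, -3) and v = (-5, 0, 1, -3) (row i of K equals u_i·v^T). A rank-one matrix u v^T satisfies K u = u (v·u) and kills the (3)-dimensional subspace v^⊥, so its characteristic polynomial is lambda^3 (lambda - v·u) with v·u = tr K = 1. Hence the eigenvalues of I - K are 1 (multiplicity 3) and 1 - (1) = 0, so det(I - K) = 0. (Direct check: I - K =
[[6, 0, -1, 3],
 [15, 1, -3, 9],
 [-15, 0, 4, -9],
 [-15, 0, 3, -8]]
has determinant 0.) So 1 is an eigenvalue of K and (I - K) is not invertible. The finite-dimensional Fredholm alternative says: either (I - K) is invertible, or ker(I - K) ≠ {0} and then range(I - K) = ker((I - K)^*)^⊥, with dim ker(I - K) = dim ker((I - K)^*). We are in the second case, so we need both kernels. Kernel of I - K: (I - K) u = u - u (v·u) = u - u = 0, so ker(I - K) = span{u} = span{(1, 3, -3, -3)} (it is exactly 1-dimensional because rank(I - K) = 3). Kernel of the adjoint: K is real, so (I - K)^* = I - K^T = I - v u^T, and (I - v u^T) v = v - v (u·v) = 0; hence ker((I - K)^*) = span{v} = span{(-5, 0, 1, -3)}. Therefore (I - K) x = y is solvable iff <y, v> = 0, i.e. iff -5y_1 + y_3 - 3y_4 = 0. When this holds, K y = u (v·y) = 0, so (I - K) y = y and x = y is a particular solution; the full solution set is the line x = y + c·u = y + c·(1, 3, -3, -3), c ∈ C.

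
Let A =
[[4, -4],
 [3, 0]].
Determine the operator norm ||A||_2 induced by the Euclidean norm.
||A||_2 = sqrt((41 + sqrt(1105))/2) ≈ 6.0927 (= sqrt(largest eigenvalue of A^T A))

||A||_2 = sigma_max(A) = sqrt(lambda_max(A^T A)). Form the symmetric matrix M = A^T A =
[[25, -16],
 [-16, 16]].
Its characteristic polynomial (trace, determinant of M give the coefficients) is
  p(λ) = det(λ I - M) = λ^2 - 41λ + 144.
For λ^2 - 41λ + 144 the discriminant is 1105. It is nonnegative but not a perfect square, so the roots are real and irrational: λ = (41 ± sqrt(1105))/2 ≈ 37.1208, 3.8792.
So the eigenvalues of A^T A are ≈ 3.8792, 37.1208 (all ≥ 0, as they must be for A^T A). The largest is λ_max = (41 + sqrt(1105))/2 ≈ 37.1208, hence ||A||_2 = sqrt(λ_max) = sqrt((41 + sqrt(1105))/2) ≈ 6.0927.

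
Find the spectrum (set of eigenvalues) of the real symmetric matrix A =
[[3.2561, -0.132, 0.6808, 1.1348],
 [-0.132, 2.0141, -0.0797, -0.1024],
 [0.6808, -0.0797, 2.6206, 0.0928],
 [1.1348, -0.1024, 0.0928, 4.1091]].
sigma(A) ≈ {2, 3, 5} (2 with multiplicity 2)

A is real symmetric, so its spectrum consists of real eigenvalues. Expanding the characteristic polynomial of the displayed matrix gives
  det(λ I - A) = p(λ) = λ^4 + (-12)λ^3 + (51)λ^2 + (-91.9976)λ + (59.9979).
Solving p(λ) = 0 yields eigenvalues ≈ 2, 2, 3, 5. (A is shown rounded to 4 decimals, so these recover the underlying integer eigenvalues to within that precision.)
Verification: the trace of A = 12 equals the sum of eigenvalues 12, and det(A) ≈ 59.9979 matches the eigenvalue product 60.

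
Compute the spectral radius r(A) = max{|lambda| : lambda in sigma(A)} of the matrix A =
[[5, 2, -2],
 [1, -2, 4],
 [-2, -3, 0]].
r(A) ≈ 5.5798

The eigenvalues of A are the roots of its characteristic polynomial. With M = A (coefficients from the trace, the sum of principal 2x2 minors, and det A):
  p(λ) = det(λ I - M) = λ^3 - 3λ^2 - 4λ - 58.
No integer candidate from the rational root theorem (±divisors of 58) is a root, so the roots are irrational. The cubic discriminant is Δ = -109220 < 0, so there is one real root and a complex-conjugate pair. p(5) = -28 and p(6) = 26 have opposite signs, so a root lies in (5, 6); Newton's method refines it to λ ≈ 5.5798. Dividing out (λ - (5.5798)) leaves approximately λ^2 + 2.5798λ + 10.3947. For λ^2 + 2.5798λ + 10.3947 the discriminant is -34.9233. It is negative, so the remaining roots are the complex-conjugate pair λ ≈ -1.2899 ± 2.9548i. Their product equals the constant term, so |λ|^2 ≈ 10.3947 and |λ| ≈ 3.2241.
Thus the eigenvalues (to 4 decimals) are 5.5798 (modulus 5.5798); -1.2899 ± 2.9548i (modulus 3.2241). The spectral radius is the largest modulus: r(A) ≈ 5.5798. (Cross-check: r(A) ≤ ||A||_2 ≈ 6.6798; equality holds whenever A is normal, though it can also hold for some non-normal A.)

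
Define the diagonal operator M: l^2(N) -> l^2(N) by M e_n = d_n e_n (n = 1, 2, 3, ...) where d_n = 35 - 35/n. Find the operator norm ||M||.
||M|| = 35

For a diagonal operator on l^2 with entries d_n, ||M|| = sup_n |d_n|. Here d_1 = 0, d_2 = 35/2, ..., and d_n = 35 - 35/n increases monotonically toward 35. All terms lie in [0, 35), so |d_n| = d_n and the supremum is the limit 35, which is not attained by any individual d_n. Hence ||M|| = 35.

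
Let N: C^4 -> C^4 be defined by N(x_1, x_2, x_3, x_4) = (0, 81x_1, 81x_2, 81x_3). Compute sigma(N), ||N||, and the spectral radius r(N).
sigma(N) = {0}; ||N|| = 81; r(N) = 0. (N is nilpotent with N^4 = 0.)

On C^4, N is a strictly lower-triangular matrix with 81 on the subdiagonal and zeros elsewhere, so its characteristic polynomial is lambda^4 and every eigenvalue is 0: sigma(N) = {0}. For the operator norm, N e_i = 81e_{i+1} for i = 1, ..., 3 and N e_4 = 0, so the singular values of N are 81 (with multiplicity 3) and 0; hence ||N|| = 81. The spectral radius r(N) = max|lambda| = 0. Note ||N|| > r(N) — characteristic of non-normal nilpotent operators. Indeed N^4 = 0.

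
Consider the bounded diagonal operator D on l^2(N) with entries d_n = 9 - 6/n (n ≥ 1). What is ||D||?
||D|| = 9

For a diagonal operator on l^2 with entries d_n, ||D|| = sup_n |d_n|. Here d_1 = 3, d_2 = 6, ..., and d_n = 9 - 6/n increases monotonically toward 9. All terms lie in [3, 9), so |d_n| = d_n and the supremum is the limit 9, which is not attained by any individual d_n. Hence ||D|| = 9.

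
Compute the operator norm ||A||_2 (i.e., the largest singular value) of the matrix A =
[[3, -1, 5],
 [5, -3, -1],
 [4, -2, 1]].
||A||_2 ≈ 8.2784 (= sqrt(largest eigenvalue of A^T A))

||A||_2 = sigma_max(A) = sqrt(lambda_max(A^T A)). Form the symmetric matrix M = A^T A =
[[50, -26, 14],
 [-26, 14, -4],
 [14, -4, 27]].
Its characteristic polynomial (trace, sum of principal 2x2 minors, determinant of M give the coefficients) is
  p(λ) = det(λ I - M) = λ^3 - 91λ^2 + 1540λ - 16.
No integer candidate from the rational root theorem (±divisors of 16) is a root, so the roots are irrational. The cubic discriminant is Δ = 5022288464 > 0, so there are three distinct real roots. p(0) = -16 and p(1) = 1434 have opposite signs, so a root lies in (0, 1); Newton's method refines it to λ ≈ 0.0104. p(22) = 468 and p(23) = -568 have opposite signs, so a root lies in (22, 23); Newton's method refines it to λ ≈ 22.4574. p(68) = -1648 and p(69) = 1502 have opposite signs, so a root lies in (68, 69); Newton's method refines it to λ ≈ 68.5322. Check (Vieta): the three roots sum to 91, matching tr M = 91.
So the eigenvalues of A^T A are ≈ 0.0104, 22.4574, 68.5322 (all ≥ 0, as they must be for A^T A). The largest is λ_max ≈ 68.5322, hence ||A||_2 = sqrt(λ_max) ≈ 8.2784.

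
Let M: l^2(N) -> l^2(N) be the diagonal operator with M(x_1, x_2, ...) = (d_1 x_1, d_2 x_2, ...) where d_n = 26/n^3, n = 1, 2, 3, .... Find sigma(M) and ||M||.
sigma(M) = {26/n^3 : n ≥ 1} ∪ {0}; ||M|| = 26

A bounded diagonal operator on l^2 with diagonal entries d_n has spectrum equal to the closure of {d_n : n ≥ 1}: every d_n is an eigenvalue (with eigenvector e_n), so {d_n} ⊂ sigma(M); the spectrum is closed, so its closure is too; and for lambda not in the closure, (M - lambda I) has bounded inverse (the diagonal entries 1/(d_n - lambda) are bounded). For our sequence d_n = 26/n^3, n = 1, 2, 3, ...:
  - {d_n} = {26/n^3 : n ≥ 1}; the only limit point is 0
  - closure = {26/n^3 : n ≥ 1} ∪ {0}
For the norm: a diagonal operator has ||M|| = sup_n |d_n|. Here d_n = 26/n^3 is positive and decreasing, so sup_n |d_n| = d_1 = 26. So ||M|| = 26.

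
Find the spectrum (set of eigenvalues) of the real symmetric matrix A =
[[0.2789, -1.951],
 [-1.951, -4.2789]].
sigma(A) ≈ {-5, 1}

A is real symmetric, so its spectrum consists of real eigenvalues. Expanding the characteristic polynomial of the displayed matrix gives
  det(λ I - A) = p(λ) = λ^2 + (4)λ + (-5).
Solving p(λ) = 0 yields eigenvalues ≈ -5, 1. (A is shown rounded to 4 decimals, so these recover the underlying integer eigenvalues to within that precision.)
Verification: the trace of A = -4 equals the sum of eigenvalues -4, and det(A) ≈ -4.9998 matches the eigenvalue product -5.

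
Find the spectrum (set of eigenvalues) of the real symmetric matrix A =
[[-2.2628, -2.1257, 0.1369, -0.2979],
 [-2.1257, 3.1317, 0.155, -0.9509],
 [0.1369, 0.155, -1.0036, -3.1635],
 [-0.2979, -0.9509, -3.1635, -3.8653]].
sigma(A) ≈ {-6, -3, 1, 4}

A is real symmetric, so its spectrum consists of real eigenvalues. Expanding the characteristic polynomial of the displayed matrix gives
  det(λ I - A) = p(λ) = λ^4 + (4)λ^3 + (-23)λ^2 + (-54)λ + (71.9979).
Solving p(λ) = 0 yields eigenvalues ≈ -6, -3, 1, 4. (A is shown rounded to 4 decimals, so these recover the underlying integer eigenvalues to within that precision.)
Verification: the trace of A = -4 equals the sum of eigenvalues -4, and det(A) ≈ 71.9979 matches the eigenvalue product 72.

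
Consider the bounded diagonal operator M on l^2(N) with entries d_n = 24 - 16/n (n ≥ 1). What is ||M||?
||M|| = 24

For a diagonal operator on l^2 with entries d_n, ||M|| = sup_n |d_n|. Here d_1 = 8, d_2 = 16, ..., and d_n = 24 - 16/n increases monotonically toward 24. All terms lie in [8, 24), so |d_n| = d_n and the supremum is the limit 24, which is not attained by any individual d_n. Hence ||M|| = 24.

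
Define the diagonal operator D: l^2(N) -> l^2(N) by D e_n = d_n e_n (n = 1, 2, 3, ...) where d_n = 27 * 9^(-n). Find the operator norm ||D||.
||D|| = 3 (attained at n = 1)

For D diagonal, ||D|| = sup_n |d_n|. The sequence d_n = 27 * 9^(-n) is positive and strictly decreasing (ratio 9^(-1) < 1), so the supremum is d_1 = 27/9 = 3. Hence ||D|| = 3.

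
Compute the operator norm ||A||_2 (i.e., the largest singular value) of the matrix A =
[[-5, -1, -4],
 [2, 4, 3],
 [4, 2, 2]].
||A||_2 ≈ 9.2185 (= sqrt(largest eigenvalue of A^T A))

||A||_2 = sigma_max(A) = sqrt(lambda_max(A^T A)). Form the symmetric matrix M = A^T A =
[[45, 21, 34],
 [21, 21, 20],
 [34, 20, 29]].
Its characteristic polynomial (trace, sum of principal 2x2 minors, determinant of M give the coefficients) is
  p(λ) = det(λ I - M) = λ^3 - 95λ^2 + 862λ - 900.
No integer candidate from the rational root theorem (±divisors of 900) is a root, so the roots are irrational. The cubic discriminant is Δ = 2362154388 > 0, so there are three distinct real roots. p(1) = -132 and p(2) = 452 have opposite signs, so a root lies in (1, 2); Newton's method refines it to λ ≈ 1.2011. p(8) = 428 and p(9) = -108 have opposite signs, so a root lies in (8, 9); Newton's method refines it to λ ≈ 8.8177. p(84) = -6108 and p(85) = 120 have opposite signs, so a root lies in (84, 85); Newton's method refines it to λ ≈ 84.9812. Check (Vieta): the three roots sum to 95, matching tr M = 95.
So the eigenvalues of A^T A are ≈ 1.2011, 8.8177, 84.9812 (all ≥ 0, as they must be for A^T A). The largest is λ_max ≈ 84.9812, hence ||A||_2 = sqrt(λ_max) ≈ 9.2185.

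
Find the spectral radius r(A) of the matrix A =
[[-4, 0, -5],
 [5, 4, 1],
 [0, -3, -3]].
r(A) ≈ 4.8471

The eigenvalues of A are the roots of its characteristic polynomial. With M = A (coefficients from the trace, the sum of principal 2x2 minors, and det A):
  p(λ) = det(λ I - M) = λ^3 + 3λ^2 - 13λ - 111.
No integer candidate from the rational root theorem (±divisors of 111) is a root, so the roots are irrational. The cubic discriminant is Δ = -232448 < 0, so there is one real root and a complex-conjugate pair. p(4) = -51 and p(5) = 24 have opposite signs, so a root lies in (4, 5); Newton's method refines it to λ ≈ 4.7245. Dividing out (λ - (4.7245)) leaves approximately λ^2 + 7.7245λ + 23.4945. For λ^2 + 7.7245λ + 23.4945 the discriminant is -34.31. It is negative, so the remaining roots are the complex-conjugate pair λ ≈ -3.8623 ± 2.9287i. Their product equals the constant term, so |λ|^2 ≈ 23.4945 and |λ| ≈ 4.8471.
Thus the eigenvalues (to 4 decimals) are 4.7245 (modulus 4.7245); -3.8623 ± 2.9287i (modulus 4.8471). The spectral radius is the largest modulus: r(A) ≈ 4.8471. (Cross-check: r(A) ≤ ||A||_2 ≈ 8.6298; equality holds whenever A is normal, though it can also hold for some non-normal A.)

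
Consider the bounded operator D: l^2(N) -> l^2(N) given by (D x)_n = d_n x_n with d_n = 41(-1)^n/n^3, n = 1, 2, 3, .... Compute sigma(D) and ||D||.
sigma(D) = {41(-1)^n/n^3 : n ≥ 1} ∪ {0}; ||D|| = 41

A bounded diagonal operator on l^2 with diagonal entries d_n has spectrum equal to the closure of {d_n : n ≥ 1}: every d_n is an eigenvalue (with eigenvector e_n), so {d_n} ⊂ sigma(D); the spectrum is closed, so its closure is too; and for lambda not in the closure, (D - lambda I) has bounded inverse (the diagonal entries 1/(d_n - lambda) are bounded). For our sequence d_n = 41(-1)^n/n^3, n = 1, 2, 3, ...:
  - {d_n} = {41(-1)^n/n^3 : n ≥ 1}; the only limit point is 0
  - closure = {41(-1)^n/n^3 : n ≥ 1} ∪ {0}
For the norm: a diagonal operator has ||D|| = sup_n |d_n|. Here |d_n| = 41/n^3 is decreasing, so sup_n |d_n| = |d_1| = 41. So ||D|| = 41.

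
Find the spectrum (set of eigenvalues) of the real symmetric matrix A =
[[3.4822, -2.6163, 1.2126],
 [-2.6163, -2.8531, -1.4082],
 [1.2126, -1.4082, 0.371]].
sigma(A) ≈ {-4, 0, 5}

A is real symmetric, so its spectrum consists of real eigenvalues. Expanding the characteristic polynomial of the displayed matrix gives
  det(λ I - A) = p(λ) = λ^3 + (-1)λ^2 + (-20)λ + (0).
Solving p(λ) = 0 yields eigenvalues ≈ -4, 0, 5. (A is shown rounded to 4 decimals, so these recover the underlying integer eigenvalues to within that precision.)
Verification: the trace of A = 1 equals the sum of eigenvalues 1, and det(A) ≈ -0.0004 matches the eigenvalue product 0.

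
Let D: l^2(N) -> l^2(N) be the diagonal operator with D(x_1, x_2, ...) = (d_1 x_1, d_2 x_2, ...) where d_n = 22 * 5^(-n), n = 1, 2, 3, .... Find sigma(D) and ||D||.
sigma(D) = {22 * 5^(-n) : n ≥ 1} ∪ {0}; ||D|| = 22/5

A bounded diagonal operator on l^2 with diagonal entries d_n has spectrum equal to the closure of {d_n : n ≥ 1}: every d_n is an eigenvalue (with eigenvector e_n), so {d_n} ⊂ sigma(D); the spectrum is closed, so its closure is too; and for lambda not in the closure, (D - lambda I) has bounded inverse (the diagonal entries 1/(d_n - lambda) are bounded). For our sequence d_n = 22 * 5^(-n), n = 1, 2, 3, ...:
  - {d_n} = {22 * 5^(-n) : n ≥ 1}; the only limit point is 0
  - closure = {22 * 5^(-n) : n ≥ 1} ∪ {0}
For the norm: a diagonal operator has ||D|| = sup_n |d_n|. Here d_n = 22 * 5^(-n) is positive and decreasing, so sup_n |d_n| = d_1 = 22/5. So ||D|| = 22/5.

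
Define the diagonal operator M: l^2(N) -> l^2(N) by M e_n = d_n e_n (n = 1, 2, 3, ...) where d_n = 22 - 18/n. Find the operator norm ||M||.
||M|| = 22

For a diagonal operator on l^2 with entries d_n, ||M|| = sup_n |d_n|. Here d_1 = 4, d_2 = 13, ..., and d_n = 22 - 18/n increases monotonically toward 22. All terms lie in [4, 22), so |d_n| = d_n and the supremum is the limit 22, which is not attained by any individual d_n. Hence ||M|| = 22.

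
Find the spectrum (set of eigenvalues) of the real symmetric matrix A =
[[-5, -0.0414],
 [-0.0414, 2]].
sigma(A) ≈ {-5, 2}

A is real symmetric, so its spectrum consists of real eigenvalues. Expanding the characteristic polynomial of the displayed matrix gives
  det(λ I - A) = p(λ) = λ^2 + (3)λ + (-10).
Solving p(λ) = 0 yields eigenvalues ≈ -5, 2. (A is shown rounded to 4 decimals, so these recover the underlying integer eigenvalues to within that precision.)
Verification: the trace of A = -3 equals the sum of eigenvalues -3, and det(A) ≈ -10.0003 matches the eigenvalue product -10.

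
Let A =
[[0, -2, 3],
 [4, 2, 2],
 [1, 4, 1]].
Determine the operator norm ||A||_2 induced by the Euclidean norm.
||A||_2 ≈ 5.9527 (= sqrt(largest eigenvalue of A^T A))

||A||_2 = sigma_max(A) = sqrt(lambda_max(A^T A)). Form the symmetric matrix M = A^T A =
[[17, 12, 9],
 [12, 24, 2],
 [9, 2, 14]].
Its characteristic polynomial (trace, sum of principal 2x2 minors, determinant of M give the coefficients) is
  p(λ) = det(λ I - M) = λ^3 - 55λ^2 + 753λ - 2116.
No integer candidate from the rational root theorem (±divisors of 2116) is a root, so the roots are irrational. The cubic discriminant is Δ = 55696325 > 0, so there are three distinct real roots. p(3) = -325 and p(4) = 80 have opposite signs, so a root lies in (3, 4); Newton's method refines it to λ ≈ 3.784. p(15) = 179 and p(16) = -52 have opposite signs, so a root lies in (15, 16); Newton's method refines it to λ ≈ 15.781. p(35) = -261 and p(36) = 368 have opposite signs, so a root lies in (35, 36); Newton's method refines it to λ ≈ 35.435. Check (Vieta): the three roots sum to 55, matching tr M = 55.
So the eigenvalues of A^T A are ≈ 3.784, 15.781, 35.435 (all ≥ 0, as they must be for A^T A). The largest is λ_max ≈ 35.435, hence ||A||_2 = sqrt(λ_max) ≈ 5.9527.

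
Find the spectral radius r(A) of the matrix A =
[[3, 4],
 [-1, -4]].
r(A) = (1 + sqrt(33))/2 ≈ 3.3723

The eigenvalues of A are the roots of its characteristic polynomial. With M = A (coefficients from the trace and determinant):
  p(λ) = det(λ I - M) = λ^2 + λ - 8.
For λ^2 + λ - 8 the discriminant is 33. It is nonnegative but not a perfect square, so the roots are real and irrational: λ = (-1 ± sqrt(33))/2 ≈ 2.3723, -3.3723.
Thus the eigenvalues (to 4 decimals) are 2.3723 (modulus 2.3723); -3.3723 (modulus 3.3723). The spectral radius is the largest modulus: r(A) = (1 + sqrt(33))/2 ≈ 3.3723. (Cross-check: r(A) ≤ ||A||_2 ≈ 6.3574; equality holds whenever A is normal, though it can also hold for some non-normal A.)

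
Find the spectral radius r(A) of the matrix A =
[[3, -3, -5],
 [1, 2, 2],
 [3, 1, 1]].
r(A) ≈ 4.9737

The eigenvalues of A are the roots of its characteristic polynomial. With M = A (coefficients from the trace, the sum of principal 2x2 minors, and det A):
  p(λ) = det(λ I - M) = λ^3 - 6λ^2 + 27λ - 10.
No integer candidate from the rational root theorem (±divisors of 10) is a root, so the roots are irrational. The cubic discriminant is Δ = -34668 < 0, so there is one real root and a complex-conjugate pair. p(0) = -10 and p(1) = 12 have opposite signs, so a root lies in (0, 1); Newton's method refines it to λ ≈ 0.4042. Dividing out (λ - (0.4042)) leaves approximately λ^2 - 5.5958λ + 24.738. For λ^2 - 5.5958λ + 24.738 the discriminant is -67.6394. It is negative, so the remaining roots are the complex-conjugate pair λ ≈ 2.7979 ± 4.1122i. Their product equals the constant term, so |λ|^2 ≈ 24.738 and |λ| ≈ 4.9737.
Thus the eigenvalues (to 4 decimals) are 0.4042 (modulus 0.4042); 2.7979 ± 4.1122i (modulus 4.9737). The spectral radius is the largest modulus: r(A) ≈ 4.9737. (Cross-check: r(A) ≤ ||A||_2 ≈ 6.8883; equality holds whenever A is normal, though it can also hold for some non-normal A.)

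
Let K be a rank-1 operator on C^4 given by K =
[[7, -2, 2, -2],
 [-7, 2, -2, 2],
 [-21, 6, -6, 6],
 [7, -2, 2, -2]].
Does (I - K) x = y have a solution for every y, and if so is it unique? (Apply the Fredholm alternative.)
(I - K) is singular (det(I - K) = 0, i.e. 1 ∈ sigma(K)). (I - K) x = y is solvable iff y ⊥ ker((I - K)^*) = span{(7, -2, 2, -2)}, i.e. iff 7y_1 - 2y_2 + 2y_3 - 2y_4 = 0. When solvable, the solutions are x = y + c·(1, -1, -3, 1), c arbitrary (ker(I - K) = span{(1, -1, -3, 1)}, dimension 1).

K has rank 1, so it is an outer product K = u v^T: every row of K is a multiple of one row vector. Reading off the entries, u = (1, -1, -3, 1) and v = (7, -2, 2, -2) (row i of K equals u_i·v^T). A rank-one matrix u v^T satisfies K u = u (v·u) and kills the (3)-dimensional subspace v^⊥, so its characteristic polynomial is lambda^3 (lambda - v·u) with v·u = tr K = 1. Hence the eigenvalues of I - K are 1 (multiplicity 3) and 1 - (1) = 0, so det(I - K) = 0. (Direct check: I - K =
[[-6, 2, -2, 2],
 [7, -1, 2, -2],
 [21, -6, 7, -6],
 [-7, 2, -2, 3]]
has determinant 0.) So 1 is an eigenvalue of K and (I - K) is not invertible. The finite-dimensional Fredholm alternative says: either (I - K) is invertible, or ker(I - K) ≠ {0} and then range(I - K) = ker((I - K)^*)^⊥, with dim ker(I - K) = dim ker((I - K)^*). We are in the second case, so we need both kernels. Kernel of I - K: (I - K) u = u - u (v·u) = u - u = 0, so ker(I - K) = span{u} = span{(1, -1, -3, 1)} (it is exactly 1-dimensional because rank(I - K) = 3). Kernel of the adjoint: K is real, so (I - K)^* = I - K^T = I - v u^T, and (I - v u^T) v = v - v (u·v) = 0; hence ker((I - K)^*) = span{v} = span{(7, -2, 2, -2)}. Therefore (I - K) x = y is solvable iff <y, v> = 0, i.e. iff 7y_1 - 2y_2 + 2y_3 - 2y_4 = 0. When this holds, K y = u (v·y) = 0, so (I - K) y = y and x = y is a particular solution; the full solution set is the line x = y + c·u = y + c·(1, -1, -3, 1), c ∈ C.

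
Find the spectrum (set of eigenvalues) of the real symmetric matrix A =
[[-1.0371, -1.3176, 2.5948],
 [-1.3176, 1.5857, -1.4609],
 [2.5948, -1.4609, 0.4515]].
sigma(A) ≈ {-3, 0, 4}

A is real symmetric, so its spectrum consists of real eigenvalues. Expanding the characteristic polynomial of the displayed matrix gives
  det(λ I - A) = p(λ) = λ^3 + (-1)λ^2 + (-12)λ + (0).
Solving p(λ) = 0 yields eigenvalues ≈ -3, 0, 4. (A is shown rounded to 4 decimals, so these recover the underlying integer eigenvalues to within that precision.)
Verification: the trace of A = 1 equals the sum of eigenvalues 1, and det(A) ≈ -0.0001 matches the eigenvalue product 0.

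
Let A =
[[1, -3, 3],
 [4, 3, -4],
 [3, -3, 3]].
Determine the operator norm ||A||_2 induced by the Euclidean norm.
||A||_2 ≈ 7.8077 (= sqrt(largest eigenvalue of A^T A))

||A||_2 = sigma_max(A) = sqrt(lambda_max(A^T A)). Form the symmetric matrix M = A^T A =
[[26, 0, -4],
 [0, 27, -30],
 [-4, -30, 34]].
Its characteristic polynomial (trace, sum of principal 2x2 minors, determinant of M give the coefficients) is
  p(λ) = det(λ I - M) = λ^3 - 87λ^2 + 1588λ - 36.
No integer candidate from the rational root theorem (±divisors of 36) is a root, so the roots are irrational. The cubic discriminant is Δ = 3063628112 > 0, so there are three distinct real roots. p(0) = -36 and p(1) = 1466 have opposite signs, so a root lies in (0, 1); Newton's method refines it to λ ≈ 0.0227. p(26) = 16 and p(27) = -900 have opposite signs, so a root lies in (26, 27); Newton's method refines it to λ ≈ 26.0176. p(60) = -1956 and p(61) = 86 have opposite signs, so a root lies in (60, 61); Newton's method refines it to λ ≈ 60.9597. Check (Vieta): the three roots sum to 87, matching tr M = 87.
So the eigenvalues of A^T A are ≈ 0.0227, 26.0176, 60.9597 (all ≥ 0, as they must be for A^T A). The largest is λ_max ≈ 60.9597, hence ||A||_2 = sqrt(λ_max) ≈ 7.8077.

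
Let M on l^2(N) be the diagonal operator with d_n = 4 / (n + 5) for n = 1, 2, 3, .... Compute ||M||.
||M|| = 2/3 (attained at n = 1)

For M diagonal, ||M|| = sup_n |d_n| = sup_n 4/(n + 5). This is positive and strictly decreasing in n, so the supremum is attained at n = 1: d_1 = 4/(1 + 5) = 2/3. Hence ||M|| = 2/3.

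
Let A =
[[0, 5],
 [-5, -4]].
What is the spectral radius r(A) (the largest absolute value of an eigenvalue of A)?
r(A) = 5

The eigenvalues of A are the roots of its characteristic polynomial. With M = A (coefficients from the trace and determinant):
  p(λ) = det(λ I - M) = λ^2 + 4λ + 25.
For λ^2 + 4λ + 25 the discriminant is -84. It is negative, so the roots are the complex-conjugate pair λ = -2 ± (sqrt(84)/2) i ≈ -2 ± 4.5826i. For a conjugate pair the product of the roots equals the constant term, so |λ|^2 = 25 and |λ| = sqrt(25) = 5.
Thus the eigenvalues (to 4 decimals) are -2 ± 4.5826i (modulus 5). The spectral radius is the largest modulus: r(A) = 5. (Cross-check: r(A) ≤ ||A||_2 ≈ 7.3852; equality holds whenever A is normal, though it can also hold for some non-normal A.)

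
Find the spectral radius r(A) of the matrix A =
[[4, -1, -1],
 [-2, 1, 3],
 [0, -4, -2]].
r(A) ≈ 4.1368

The eigenvalues of A are the roots of its characteristic polynomial. With M = A (coefficients from the trace, the sum of principal 2x2 minors, and det A):
  p(λ) = det(λ I - M) = λ^3 - 3λ^2 + 4λ - 36.
No integer candidate from the rational root theorem (±divisors of 36) is a root, so the roots are irrational. The cubic discriminant is Δ = -31216 < 0, so there is one real root and a complex-conjugate pair. p(4) = -4 and p(5) = 34 have opposite signs, so a root lies in (4, 5); Newton's method refines it to λ ≈ 4.1368. Dividing out (λ - (4.1368)) leaves approximately λ^2 + 1.1368λ + 8.7025. For λ^2 + 1.1368λ + 8.7025 the discriminant is -33.5177. It is negative, so the remaining roots are the complex-conjugate pair λ ≈ -0.5684 ± 2.8947i. Their product equals the constant term, so |λ|^2 ≈ 8.7025 and |λ| ≈ 2.95.
Thus the eigenvalues (to 4 decimals) are 4.1368 (modulus 4.1368); -0.5684 ± 2.8947i (modulus 2.95). The spectral radius is the largest modulus: r(A) ≈ 4.1368. (Cross-check: r(A) ≤ ||A||_2 ≈ 6; equality holds whenever A is normal, though it can also hold for some non-normal A.)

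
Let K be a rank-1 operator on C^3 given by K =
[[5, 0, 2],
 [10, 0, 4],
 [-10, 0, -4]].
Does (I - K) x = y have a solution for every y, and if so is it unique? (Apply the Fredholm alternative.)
(I - K) is singular (det(I - K) = 0, i.e. 1 ∈ sigma(K)). (I - K) x = y is solvable iff y ⊥ ker((I - K)^*) = span{(5, 0, 2)}, i.e. iff 5y_1 + 2y_3 = 0. When solvable, the solutions are x = y + c·(1, 2, -2), c arbitrary (ker(I - K) = span{(1, 2, -2)}, dimension 1).

K has rank 1, so it is an outer product K = u v^T: every row of K is a multiple of one row vector. Reading off the entries, u = (1, 2, -2) and v = (5, 0, 2) (row i of K equals u_i·v^T). A rank-one matrix u v^T satisfies K u = u (v·u) and kills the (2)-dimensional subspace v^⊥, so its characteristic polynomial is lambda^2 (lambda - v·u) with v·u = tr K = 1. Hence the eigenvalues of I - K are 1 (multiplicity 2) and 1 - (1) = 0, so det(I - K) = 0. (Direct check: I - K =
[[-4, 0, -2],
 [-10, 1, -4],
 [10, 0, 5]]
has determinant 0.) So 1 is an eigenvalue of K and (I - K) is not invertible. The finite-dimensional Fredholm alternative says: either (I - K) is invertible, or ker(I - K) ≠ {0} and then range(I - K) = ker((I - K)^*)^⊥, with dim ker(I - K) = dim ker((I - K)^*). We are in the second case, so we need both kernels. Kernel of I - K: (I - K) u = u - u (v·u) = u - u = 0, so ker(I - K) = span{u} = span{(1, 2, -2)} (it is exactly 1-dimensional because rank(I - K) = 2). Kernel of the adjoint: K is real, so (I - K)^* = I - K^T = I - v u^T, and (I - v u^T) v = v - v (u·v) = 0; hence ker((I - K)^*) = span{v} = span{(5, 0, 2)}. Therefore (I - K) x = y is solvable iff <y, v> = 0, i.e. iff 5y_1 + 2y_3 = 0. When this holds, K y = u (v·y) = 0, so (I - K) y = y and x = y is a particular solution; the full solution set is the line x = y + c·u = y + c·(1, 2, -2), c ∈ C.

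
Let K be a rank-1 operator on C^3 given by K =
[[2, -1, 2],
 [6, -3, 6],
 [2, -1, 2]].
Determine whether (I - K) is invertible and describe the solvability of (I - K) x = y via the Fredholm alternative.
(I - K) is singular (det(I - K) = 0, i.e. 1 ∈ sigma(K)). (I - K) x = y is solvable iff y ⊥ ker((I - K)^*) = span{(2, -1, 2)}, i.e. iff 2y_1 - y_2 + 2y_3 = 0. When solvable, the solutions are x = y + c·(1, 3, 1), c arbitrary (ker(I - K) = span{(1, 3, 1)}, dimension 1).

K has rank 1, so it is an outer product K = u v^T: every row of K is a multiple of one row vector. Reading off the entries, u = (1, 3, 1) and v = (2, -1, 2) (row i of K equals u_i·v^T). A rank-one matrix u v^T satisfies K u = u (v·u) and kills the (2)-dimensional subspace v^⊥, so its characteristic polynomial is lambda^2 (lambda - v·u) with v·u = tr K = 1. Hence the eigenvalues of I - K are 1 (multiplicity 2) and 1 - (1) = 0, so det(I - K) = 0. (Direct check: I - K =
[[-1, 1, -2],
 [-6, 4, -6],
 [-2, 1, -1]]
has determinant 0.) So 1 is an eigenvalue of K and (I - K) is not invertible. The finite-dimensional Fredholm alternative says: either (I - K) is invertible, or ker(I - K) ≠ {0} and then range(I - K) = ker((I - K)^*)^⊥, with dim ker(I - K) = dim ker((I - K)^*). We are in the second case, so we need both kernels. Kernel of I - K: (I - K) u = u - u (v·u) = u - u = 0, so ker(I - K) = span{u} = span{(1, 3, 1)} (it is exactly 1-dimensional because rank(I - K) = 2). Kernel of the adjoint: K is real, so (I - K)^* = I - K^T = I - v u^T, and (I - v u^T) v = v - v (u·v) = 0; hence ker((I - K)^*) = span{v} = span{(2, -1, 2)}. Therefore (I - K) x = y is solvable iff <y, v> = 0, i.e. iff 2y_1 - y_2 + 2y_3 = 0. When this holds, K y = u (v·y) = 0, so (I - K) y = y and x = y is a particular solution; the full solution set is the line x = y + c·u = y + c·(1, 3, 1), c ∈ C.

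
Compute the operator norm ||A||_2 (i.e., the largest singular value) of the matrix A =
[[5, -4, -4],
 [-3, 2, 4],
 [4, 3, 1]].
||A||_2 ≈ 9.207 (= sqrt(largest eigenvalue of A^T A))

||A||_2 = sigma_max(A) = sqrt(lambda_max(A^T A)). Form the symmetric matrix M = A^T A =
[[50, -14, -28],
 [-14, 29, 27],
 [-28, 27, 33]].
Its characteristic polynomial (trace, sum of principal 2x2 minors, determinant of M give the coefficients) is
  p(λ) = det(λ I - M) = λ^3 - 112λ^2 + 2348λ - 3364.
No integer candidate from the rational root theorem (±divisors of 3364) is a root, so the roots are irrational. The cubic discriminant is Δ = 14090770000 > 0, so there are three distinct real roots. p(1) = -1127 and p(2) = 892 have opposite signs, so a root lies in (1, 2); Newton's method refines it to λ ≈ 1.545. p(25) = 961 and p(26) = -452 have opposite signs, so a root lies in (25, 26); Newton's method refines it to λ ≈ 25.6855. p(84) = -3700 and p(85) = 1141 have opposite signs, so a root lies in (84, 85); Newton's method refines it to λ ≈ 84.7695. Check (Vieta): the three roots sum to 112, matching tr M = 112.
So the eigenvalues of A^T A are ≈ 1.545, 25.6855, 84.7695 (all ≥ 0, as they must be for A^T A). The largest is λ_max ≈ 84.7695, hence ||A||_2 = sqrt(λ_max) ≈ 9.207.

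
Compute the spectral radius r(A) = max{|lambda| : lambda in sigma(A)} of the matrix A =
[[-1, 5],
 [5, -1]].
r(A) = 6

The eigenvalues of A are the roots of its characteristic polynomial. With M = A (coefficients from the trace and determinant):
  p(λ) = det(λ I - M) = λ^2 + 2λ - 24.
For λ^2 + 2λ - 24 the discriminant is 100. It is a perfect square (10^2), so the roots are rational: λ = (-2 ± 10)/2 = 4, -6.
Thus the eigenvalues (to 4 decimals) are 4 (modulus 4); -6 (modulus 6). The spectral radius is the largest modulus: r(A) = 6. (Cross-check: r(A) ≤ ||A||_2 ≈ 6; equality holds whenever A is normal, though it can also hold for some non-normal A.)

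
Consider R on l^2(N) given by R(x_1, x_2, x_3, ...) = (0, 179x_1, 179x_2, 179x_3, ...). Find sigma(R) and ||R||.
sigma(R) = closed disk {z in C : |z| ≤ 179}; ||R|| = 179

Note R = 179·U where U is the unit right shift (U x)_k = x_{k-1} (with x_0 := 0); so ||R|| = 179||U|| and sigma(R) = 179·sigma(U). ||R x||^2 = sum_{k≥1} |179x_k|^2 = 32041||x||^2, so ||R|| = 179 and sigma(R) ⊂ {|z| ≤ 179}. For any |lambda| < 179, the equation (R - lambda I) x = 0 forces x_1 = 0, then 179x_k = lambda x_{k+1} ⇒ x = 0, so R has no eigenvalues. But (R - lambda I) is not surjective for |lambda| < 179: solving (R - lambda I) x = e_1 would require x_n proportional to (lambda/179)^(-n), which is not in l^2. So every |lambda| < 179 lies in the residual spectrum. The boundary |lambda| = 179 is in the approximate point spectrum (the spectrum is closed). Hence sigma(R) is the closed disk of radius 179.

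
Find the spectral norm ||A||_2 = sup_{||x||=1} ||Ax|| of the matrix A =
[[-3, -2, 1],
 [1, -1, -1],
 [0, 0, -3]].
||A||_2 ≈ 4.0189 (= sqrt(largest eigenvalue of A^T A))

||A||_2 = sigma_max(A) = sqrt(lambda_max(A^T A)). Form the symmetric matrix M = A^T A =
[[10, 5, -4],
 [5, 5, -1],
 [-4, -1, 11]].
Its characteristic polynomial (trace, sum of principal 2x2 minors, determinant of M give the coefficients) is
  p(λ) = det(λ I - M) = λ^3 - 26λ^2 + 173λ - 225.
No integer candidate from the rational root theorem (±divisors of 225) is a root, so the roots are irrational. The cubic discriminant is Δ = 552761 > 0, so there are three distinct real roots. p(1) = -77 and p(2) = 25 have opposite signs, so a root lies in (1, 2); Newton's method refines it to λ ≈ 1.7121. p(8) = 7 and p(9) = -45 have opposite signs, so a root lies in (8, 9); Newton's method refines it to λ ≈ 8.1366. p(16) = -17 and p(17) = 115 have opposite signs, so a root lies in (16, 17); Newton's method refines it to λ ≈ 16.1513. Check (Vieta): the three roots sum to 26, matching tr M = 26.
So the eigenvalues of A^T A are ≈ 1.7121, 8.1366, 16.1513 (all ≥ 0, as they must be for A^T A). The largest is λ_max ≈ 16.1513, hence ||A||_2 = sqrt(λ_max) ≈ 4.0189.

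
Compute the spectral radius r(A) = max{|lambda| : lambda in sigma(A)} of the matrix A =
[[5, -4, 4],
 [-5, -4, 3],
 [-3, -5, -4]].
r(A) ≈ 6.9385

The eigenvalues of A are the roots of its characteristic polynomial. With M = A (coefficients from the trace, the sum of principal 2x2 minors, and det A):
  p(λ) = det(λ I - M) = λ^3 + 3λ^2 - 17λ - 323.
No integer candidate from the rational root theorem (±divisors of 323) is a root, so the roots are irrational. The cubic discriminant is Δ = -2463232 < 0, so there is one real root and a complex-conjugate pair. p(6) = -101 and p(7) = 48 have opposite signs, so a root lies in (6, 7); Newton's method refines it to λ ≈ 6.7093. Dividing out (λ - (6.7093)) leaves approximately λ^2 + 9.7093λ + 48.1423. For λ^2 + 9.7093λ + 48.1423 the discriminant is -98.299. It is negative, so the remaining roots are the complex-conjugate pair λ ≈ -4.8546 ± 4.9573i. Their product equals the constant term, so |λ|^2 ≈ 48.1423 and |λ| ≈ 6.9385.
Thus the eigenvalues (to 4 decimals) are 6.7093 (modulus 6.7093); -4.8546 ± 4.9573i (modulus 6.9385). The spectral radius is the largest modulus: r(A) ≈ 6.9385. (Cross-check: r(A) ≤ ||A||_2 ≈ 8.6605; equality holds whenever A is normal, though it can also hold for some non-normal A.)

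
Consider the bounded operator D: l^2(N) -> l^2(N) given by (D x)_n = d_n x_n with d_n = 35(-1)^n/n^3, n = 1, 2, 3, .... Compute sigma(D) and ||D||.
sigma(D) = {35(-1)^n/n^3 : n ≥ 1} ∪ {0}; ||D|| = 35

A bounded diagonal operator on l^2 with diagonal entries d_n has spectrum equal to the closure of {d_n : n ≥ 1}: every d_n is an eigenvalue (with eigenvector e_n), so {d_n} ⊂ sigma(D); the spectrum is closed, so its closure is too; and for lambda not in the closure, (D - lambda I) has bounded inverse (the diagonal entries 1/(d_n - lambda) are bounded). For our sequence d_n = 35(-1)^n/n^3, n = 1, 2, 3, ...:
  - {d_n} = {35(-1)^n/n^3 : n ≥ 1}; the only limit point is 0
  - closure = {35(-1)^n/n^3 : n ≥ 1} ∪ {0}
For the norm: a diagonal operator has ||D|| = sup_n |d_n|. Here |d_n| = 35/n^3 is decreasing, so sup_n |d_n| = |d_1| = 35. So ||D|| = 35.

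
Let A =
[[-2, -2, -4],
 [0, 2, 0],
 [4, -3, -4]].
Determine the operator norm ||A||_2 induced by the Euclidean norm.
||A||_2 ≈ 7.0712 (= sqrt(largest eigenvalue of A^T A))

||A||_2 = sigma_max(A) = sqrt(lambda_max(A^T A)). Form the symmetric matrix M = A^T A =
[[20, -8, -8],
 [-8, 17, 20],
 [-8, 20, 32]].
Its characteristic polynomial (trace, sum of principal 2x2 minors, determinant of M give the coefficients) is
  p(λ) = det(λ I - M) = λ^3 - 69λ^2 + 996λ - 2304.
No integer candidate from the rational root theorem (±divisors of 2304) is a root, so the roots are irrational. The cubic discriminant is Δ = 450051984 > 0, so there are three distinct real roots. p(2) = -580 and p(3) = 90 have opposite signs, so a root lies in (2, 3); Newton's method refines it to λ ≈ 2.8543. p(16) = 64 and p(17) = -400 have opposite signs, so a root lies in (16, 17); Newton's method refines it to λ ≈ 16.1432. p(50) = -4 and p(51) = 1674 have opposite signs, so a root lies in (50, 51); Newton's method refines it to λ ≈ 50.0025. Check (Vieta): the three roots sum to 69, matching tr M = 69.
So the eigenvalues of A^T A are ≈ 2.8543, 16.1432, 50.0025 (all ≥ 0, as they must be for A^T A). The largest is λ_max ≈ 50.0025, hence ||A||_2 = sqrt(λ_max) ≈ 7.0712.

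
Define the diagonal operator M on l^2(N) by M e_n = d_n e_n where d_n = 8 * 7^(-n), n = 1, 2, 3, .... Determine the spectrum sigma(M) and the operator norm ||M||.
sigma(M) = {8 * 7^(-n) : n ≥ 1} ∪ {0}; ||M|| = 8/7

A bounded diagonal operator on l^2 with diagonal entries d_n has spectrum equal to the closure of {d_n : n ≥ 1}: every d_n is an eigenvalue (with eigenvector e_n), so {d_n} ⊂ sigma(M); the spectrum is closed, so its closure is too; and for lambda not in the closure, (M - lambda I) has bounded inverse (the diagonal entries 1/(d_n - lambda) are bounded). For our sequence d_n = 8 * 7^(-n), n = 1, 2, 3, ...:
  - {d_n} = {8 * 7^(-n) : n ≥ 1}; the only limit point is 0
  - closure = {8 * 7^(-n) : n ≥ 1} ∪ {0}
For the norm: a diagonal operator has ||M|| = sup_n |d_n|. Here d_n = 8 * 7^(-n) is positive and decreasing, so sup_n |d_n| = d_1 = 8/7. So ||M|| = 8/7.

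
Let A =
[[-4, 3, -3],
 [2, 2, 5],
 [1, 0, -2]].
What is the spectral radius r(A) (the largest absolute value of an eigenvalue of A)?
r(A) ≈ 3.9427

The eigenvalues of A are the roots of its characteristic polynomial. With M = A (coefficients from the trace, the sum of principal 2x2 minors, and det A):
  p(λ) = det(λ I - M) = λ^3 + 4λ^2 - 7λ - 49.
No integer candidate from the rational root theorem (±divisors of 49) is a root, so the roots are irrational. The cubic discriminant is Δ = -25431 < 0, so there is one real root and a complex-conjugate pair. p(3) = -7 and p(4) = 51 have opposite signs, so a root lies in (3, 4); Newton's method refines it to λ ≈ 3.1522. Dividing out (λ - (3.1522)) leaves approximately λ^2 + 7.1522λ + 15.5448. For λ^2 + 7.1522λ + 15.5448 the discriminant is -11.0259. It is negative, so the remaining roots are the complex-conjugate pair λ ≈ -3.5761 ± 1.6603i. Their product equals the constant term, so |λ|^2 ≈ 15.5448 and |λ| ≈ 3.9427.
Thus the eigenvalues (to 4 decimals) are 3.1522 (modulus 3.1522); -3.5761 ± 1.6603i (modulus 3.9427). The spectral radius is the largest modulus: r(A) ≈ 3.9427. (Cross-check: r(A) ≤ ||A||_2 ≈ 7.1815; equality holds whenever A is normal, though it can also hold for some non-normal A.)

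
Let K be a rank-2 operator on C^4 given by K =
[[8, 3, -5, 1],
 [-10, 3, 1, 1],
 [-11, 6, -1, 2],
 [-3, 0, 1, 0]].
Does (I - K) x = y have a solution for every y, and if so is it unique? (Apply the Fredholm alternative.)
(I - K) is invertible (det(I - K) = -26 ≠ 0), so for every y in C^4 the equation (I - K) x = y has a unique solution.

K has rank 2 and factors as K = U V^T = u1 v1^T + u2 v2^T with u1 = (-1, -1, -2, 0), v1 = (1, -3, 2, -1), u2 = (-3, 3, 3, 1), v2 = (-3, 0, 1, 0) (multiplying out reproduces the displayed K). The nonzero eigenvalues of U V^T coincide with those of the 2 x 2 matrix G = V^T U = [[v1·u1, v1·u2], [v2·u1, v2·u2]] = [[-2, -7], [1, 12]], and by the Sylvester determinant identity det(I_4 - U V^T) = det(I_2 - V^T U) = det([[3, 7], [-1, -11]]) = (3)(-11) - (7)(-1) = -26. (Direct check: I - K =
[[-7, -3, 5, -1],
 [10, -2, -1, -1],
 [11, -6, 2, -2],
 [3, 0, -1, 1]]
has determinant -26.) The finite-dimensional Fredholm alternative says: either (I - K) is invertible, or ker(I - K) ≠ {0} and then range(I - K) = ker((I - K)^*)^⊥, with dim ker(I - K) = dim ker((I - K)^*). Since det(I - K) ≠ 0, 1 is not an eigenvalue of K and ker(I - K) = {0}, so we are in the first case: for every y there is a unique x = (I - K)^(-1) y. (Explicitly, by the Woodbury identity, (I - U V^T)^(-1) = I + U (I_2 - G)^(-1) V^T.)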